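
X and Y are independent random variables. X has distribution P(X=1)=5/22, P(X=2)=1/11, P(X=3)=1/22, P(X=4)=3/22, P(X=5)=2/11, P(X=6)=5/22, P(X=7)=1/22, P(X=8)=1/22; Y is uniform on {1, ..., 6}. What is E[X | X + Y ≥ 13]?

23/3

P(X + Y ≥ 13) = 1/44.
Summing X·P(x,y) over outcomes with X + Y ≥ 13 gives 23/132.
E[X | X + Y ≥ 13] = (23/132) / (1/44) = 23/3.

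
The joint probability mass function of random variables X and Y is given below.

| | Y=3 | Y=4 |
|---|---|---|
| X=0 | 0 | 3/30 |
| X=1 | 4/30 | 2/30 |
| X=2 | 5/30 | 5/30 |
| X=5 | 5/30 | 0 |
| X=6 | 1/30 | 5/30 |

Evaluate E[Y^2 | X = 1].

34/3

P(X = 1) = 1/5.
Σ Y^2·P over the event = 9·(4/30) + 16·(2/30) = 34/15.
E[Y^2 | X = 1] = (34/15) / (1/5) = 34/3.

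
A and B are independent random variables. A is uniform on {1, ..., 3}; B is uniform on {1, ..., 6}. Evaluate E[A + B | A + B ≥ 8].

Outcomes with A + B ≥ 8: (2,6), (3,5), (3,6), each with probability 1/18.
E[A + B | A + B ≥ 8] = (8 + 8 + 9) / 3 = 25/3.

25/3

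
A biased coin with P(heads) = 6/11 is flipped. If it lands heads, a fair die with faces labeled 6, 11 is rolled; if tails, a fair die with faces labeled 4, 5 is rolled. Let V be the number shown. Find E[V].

147/22

E[V | heads] = (6+11)/2 = 17/2.
E[V | tails] = (4+5)/2 = 9/2.
By the law of total expectation,
E[V] = (6/11)·(17/2) + (5/11)·(9/2) = 147/22.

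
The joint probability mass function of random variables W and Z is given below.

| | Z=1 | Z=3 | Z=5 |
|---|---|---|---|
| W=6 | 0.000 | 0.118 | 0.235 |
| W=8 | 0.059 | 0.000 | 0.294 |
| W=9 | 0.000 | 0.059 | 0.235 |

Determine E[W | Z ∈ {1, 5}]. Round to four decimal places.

P(Z ∈ {1, 5}) = 0.823.
Σ W·P over the event = 6·(0.235) + 8·(0.059) + 8·(0.294) + 9·(0.235) = 6.349.
E[W | Z ∈ {1, 5}] = (6.349) / (0.823) = 7.7145.

7.7145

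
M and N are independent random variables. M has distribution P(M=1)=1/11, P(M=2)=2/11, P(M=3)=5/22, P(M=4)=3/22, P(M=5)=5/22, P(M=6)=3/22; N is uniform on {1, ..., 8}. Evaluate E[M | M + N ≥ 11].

P(M + N ≥ 11) = 19/88.
Summing M·P(x,y) over outcomes with M + N ≥ 11 gives 93/88.
E[M | M + N ≥ 11] = (93/88) / (19/88) = 93/19.

93/19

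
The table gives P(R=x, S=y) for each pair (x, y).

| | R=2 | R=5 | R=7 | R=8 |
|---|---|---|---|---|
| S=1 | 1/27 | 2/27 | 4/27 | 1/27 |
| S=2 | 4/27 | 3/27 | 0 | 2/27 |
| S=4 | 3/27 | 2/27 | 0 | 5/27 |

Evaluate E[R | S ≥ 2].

5

P(S ≥ 2) = 19/27.
Σ R·P over the event = 2·(4/27) + 2·(3/27) + 5·(3/27) + 5·(2/27) + 8·(2/27) + 8·(5/27) = 95/27.
E[R | S ≥ 2] = (95/27) / (19/27) = 5.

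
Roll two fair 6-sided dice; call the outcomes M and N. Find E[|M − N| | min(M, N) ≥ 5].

1/2

Outcomes with min(M, N) ≥ 5: (5,5), (5,6), (6,5), (6,6), each with probability 1/36.
E[|M − N| | min(M, N) ≥ 5] = (0 + 1 + 1 + 0) / 4 = 1/2.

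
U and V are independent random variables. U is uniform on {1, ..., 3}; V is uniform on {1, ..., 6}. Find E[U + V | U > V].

Outcomes with U > V: (2,1), (3,1), (3,2), each with probability 1/18.
E[U + V | U > V] = (3 + 4 + 5) / 3 = 4.

4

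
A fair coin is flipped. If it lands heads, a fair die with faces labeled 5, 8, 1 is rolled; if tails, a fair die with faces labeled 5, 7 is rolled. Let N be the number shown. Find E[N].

E[N | heads] = (5+8+1)/3 = 14/3.
E[N | tails] = (5+7)/2 = 6.
By the law of total expectation,
E[N] = (1/2)·(14/3) + (1/2)·(6) = 16/3.

16/3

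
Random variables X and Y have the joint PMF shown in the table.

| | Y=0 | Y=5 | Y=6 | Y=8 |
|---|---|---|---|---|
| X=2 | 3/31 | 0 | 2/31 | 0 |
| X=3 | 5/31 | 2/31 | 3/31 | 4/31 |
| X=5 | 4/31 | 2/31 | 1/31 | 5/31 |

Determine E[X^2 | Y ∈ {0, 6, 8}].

P(Y ∈ {0, 6, 8}) = 27/31.
Σ X^2·P over the event = 4·(3/31) + 4·(2/31) + 9·(5/31) + 9·(3/31) + 9·(4/31) + 25·(4/31) + 25·(1/31) + 25·(5/31) = 378/31.
E[X^2 | Y ∈ {0, 6, 8}] = (378/31) / (27/31) = 14.

14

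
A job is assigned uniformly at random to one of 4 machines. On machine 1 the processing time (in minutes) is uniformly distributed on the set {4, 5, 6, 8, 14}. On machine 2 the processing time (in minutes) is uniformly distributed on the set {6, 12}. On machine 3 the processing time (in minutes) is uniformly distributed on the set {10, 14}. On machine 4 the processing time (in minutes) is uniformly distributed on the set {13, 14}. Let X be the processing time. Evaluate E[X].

E[X | machine 1] = (4+5+6+8+14)/5 = 37/5.
E[X | machine 2] = (6+12)/2 = 9.
E[X | machine 3] = (10+14)/2 = 12.
E[X | machine 4] = (13+14)/2 = 27/2.
E[X] = (1/4)·(37/5) + (1/4)·(9) + (1/4)·(12) + (1/4)·(27/2) = 419/40.

419/40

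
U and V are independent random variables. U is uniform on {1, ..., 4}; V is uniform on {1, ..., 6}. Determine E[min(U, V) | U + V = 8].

Outcomes with U + V = 8: (2,6), (3,5), (4,4), each with probability 1/24.
E[min(U, V) | U + V = 8] = (2 + 3 + 4) / 3 = 3.

3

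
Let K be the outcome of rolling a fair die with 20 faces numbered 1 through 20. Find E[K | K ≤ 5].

3

Given K ≤ 5, K is equally likely to be any of {1, 2, 3, 4, 5}.
E[K | K ≤ 5] = (1 + 2 + 3 + 4 + 5) / 5 = 3.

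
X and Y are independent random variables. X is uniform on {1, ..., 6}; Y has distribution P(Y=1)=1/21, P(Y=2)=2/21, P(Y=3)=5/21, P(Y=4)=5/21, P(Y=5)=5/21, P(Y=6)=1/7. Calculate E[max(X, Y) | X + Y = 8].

P(X + Y = 8) = 10/63.
Summing max(X,Y)·P(x,y) over outcomes with X + Y = 8 gives 50/63.
E[max(X, Y) | X + Y = 8] = (50/63) / (10/63) = 5.

5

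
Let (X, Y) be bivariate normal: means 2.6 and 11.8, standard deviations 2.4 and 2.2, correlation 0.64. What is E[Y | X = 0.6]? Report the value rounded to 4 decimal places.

10.6267

E[Y | X=x] = μ_Y + ρ(σ_Y/σ_X)(x − μ_X) for jointly normal variables.
E[Y | X=0.6] = 11.8 + (0.64)·(2.2/2.4)·(0.6 − (2.6)) = 11.8 + (0.58667)·(-2) = 10.6267.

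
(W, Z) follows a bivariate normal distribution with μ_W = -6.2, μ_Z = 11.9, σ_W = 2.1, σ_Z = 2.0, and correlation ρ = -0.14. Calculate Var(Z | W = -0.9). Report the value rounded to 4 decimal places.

Var(Z | W=x) = (1 − ρ²)·σ_Z².
Var(Z | W=-0.9) = (2.0)²·(1 − (-0.14)²) = 4·0.9804 = 3.9216.

3.9216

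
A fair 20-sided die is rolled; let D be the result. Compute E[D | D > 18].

39/2

Given D > 18, D is equally likely to be any of {19, 20}.
E[D | D > 18] = (19 + 20) / 2 = 39/2.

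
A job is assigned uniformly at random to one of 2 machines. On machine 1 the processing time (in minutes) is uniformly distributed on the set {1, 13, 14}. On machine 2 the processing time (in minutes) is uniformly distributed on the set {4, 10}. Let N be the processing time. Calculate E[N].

E[N | machine 1] = (1+13+14)/3 = 28/3.
E[N | machine 2] = (4+10)/2 = 7.
E[N] = (1/2)·(28/3) + (1/2)·(7) = 49/6.

49/6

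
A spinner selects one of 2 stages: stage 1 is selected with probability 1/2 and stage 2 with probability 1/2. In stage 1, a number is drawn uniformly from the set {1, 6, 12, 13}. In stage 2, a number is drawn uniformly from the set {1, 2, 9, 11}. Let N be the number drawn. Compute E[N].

55/8

E[N | stage 1] = (1+6+12+13)/4 = 8.
E[N | stage 2] = (1+2+9+11)/4 = 23/4.
E[N] = (1/2)·(8) + (1/2)·(23/4) = 55/8.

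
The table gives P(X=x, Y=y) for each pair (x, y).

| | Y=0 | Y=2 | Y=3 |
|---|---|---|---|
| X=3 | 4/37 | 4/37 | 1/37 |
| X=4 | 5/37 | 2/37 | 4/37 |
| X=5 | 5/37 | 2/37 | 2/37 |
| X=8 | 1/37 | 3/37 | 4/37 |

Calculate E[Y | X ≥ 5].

P(X ≥ 5) = 17/37.
Σ Y·P over the event = 0·(5/37) + 2·(2/37) + 3·(2/37) + 0·(1/37) + 2·(3/37) + 3·(4/37) = 28/37.
E[Y | X ≥ 5] = (28/37) / (17/37) = 28/17.

28/17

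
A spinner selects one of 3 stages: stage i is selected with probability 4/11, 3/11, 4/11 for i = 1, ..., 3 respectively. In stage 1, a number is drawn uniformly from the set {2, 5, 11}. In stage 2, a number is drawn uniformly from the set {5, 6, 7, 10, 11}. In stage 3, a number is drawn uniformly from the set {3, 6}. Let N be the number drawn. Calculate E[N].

E[N | stage 1] = (2+5+11)/3 = 6.
E[N | stage 2] = (5+6+7+10+11)/5 = 39/5.
E[N | stage 3] = (3+6)/2 = 9/2.
By the law of total expectation,
E[N] = (4/11)·(6) + (3/11)·(39/5) + (4/11)·(9/2) = 327/55.

327/55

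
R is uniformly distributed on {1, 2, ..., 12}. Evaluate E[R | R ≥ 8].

Given R ≥ 8, R is equally likely to be any of {8, 9, 10, 11, 12}.
E[R | R ≥ 8] = (8 + 9 + 10 + 11 + 12) / 5 = 10.

10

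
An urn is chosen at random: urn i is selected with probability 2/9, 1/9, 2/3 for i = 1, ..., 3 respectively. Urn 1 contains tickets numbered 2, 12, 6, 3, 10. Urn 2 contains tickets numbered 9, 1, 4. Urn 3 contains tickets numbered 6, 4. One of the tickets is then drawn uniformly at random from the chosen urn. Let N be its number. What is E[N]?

E[N | urn 1] = (2+12+6+3+10)/5 = 33/5.
E[N | urn 2] = (9+1+4)/3 = 14/3.
E[N | urn 3] = (6+4)/2 = 5.
By the law of total expectation,
E[N] = (2/9)·(33/5) + (1/9)·(14/3) + (2/3)·(5) = 718/135.

718/135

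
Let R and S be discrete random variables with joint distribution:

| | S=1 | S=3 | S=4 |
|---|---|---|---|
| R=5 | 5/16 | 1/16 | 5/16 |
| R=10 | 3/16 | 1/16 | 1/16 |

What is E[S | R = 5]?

P(R = 5) = 11/16.
Σ S·P over the event = 1·(5/16) + 3·(1/16) + 4·(5/16) = 7/4.
E[S | R = 5] = (7/4) / (11/16) = 28/11.

28/11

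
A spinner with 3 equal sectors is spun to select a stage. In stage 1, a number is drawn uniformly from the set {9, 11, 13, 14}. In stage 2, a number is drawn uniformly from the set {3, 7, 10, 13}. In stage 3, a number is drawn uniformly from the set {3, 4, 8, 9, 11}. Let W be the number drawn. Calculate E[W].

E[W | stage 1] = (9+11+13+14)/4 = 47/4.
E[W | stage 2] = (3+7+10+13)/4 = 33/4.
E[W | stage 3] = (3+4+8+9+11)/5 = 7.
By the law of total expectation,
E[W] = (1/3)·(47/4) + (1/3)·(33/4) + (1/3)·(7) = 9.

9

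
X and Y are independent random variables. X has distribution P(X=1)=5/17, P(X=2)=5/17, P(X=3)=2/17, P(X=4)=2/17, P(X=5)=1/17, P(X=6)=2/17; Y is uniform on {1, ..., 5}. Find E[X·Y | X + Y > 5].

277/22

P(X + Y > 5) = 44/85.
Summing XY·P(x,y) over outcomes with X + Y > 5 gives 554/85.
E[X·Y | X + Y > 5] = (554/85) / (44/85) = 277/22.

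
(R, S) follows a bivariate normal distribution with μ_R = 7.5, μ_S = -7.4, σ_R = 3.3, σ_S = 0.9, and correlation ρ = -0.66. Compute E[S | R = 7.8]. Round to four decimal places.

-7.4540

The regression of S on R has slope ρ·σ_S/σ_R and passes through (μ_R, μ_S).
E[S | R=7.8] = -7.4 + (-0.66)·(0.9/3.3)·(7.8 − (7.5)) = -7.4 + (-0.18)·(0.3) = -7.4540.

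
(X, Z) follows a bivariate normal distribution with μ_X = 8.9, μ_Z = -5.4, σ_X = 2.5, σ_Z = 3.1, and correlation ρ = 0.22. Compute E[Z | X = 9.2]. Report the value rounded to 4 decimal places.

For a bivariate normal, E[Z | X=x] = μ_Z + ρ·(σ_Z/σ_X)·(x − μ_X).
E[Z | X=9.2] = -5.4 + (0.22)·(3.1/2.5)·(9.2 − (8.9)) = -5.4 + (0.2728)·(0.3) = -5.3182.

-5.3182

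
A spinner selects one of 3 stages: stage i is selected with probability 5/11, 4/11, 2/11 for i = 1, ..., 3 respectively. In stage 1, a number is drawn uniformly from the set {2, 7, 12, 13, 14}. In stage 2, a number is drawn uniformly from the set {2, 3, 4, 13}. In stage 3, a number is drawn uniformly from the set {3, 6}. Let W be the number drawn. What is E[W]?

E[W | stage 1] = (2+7+12+13+14)/5 = 48/5.
E[W | stage 2] = (2+3+4+13)/4 = 11/2.
E[W | stage 3] = (3+6)/2 = 9/2.
By the law of total expectation,
E[W] = (5/11)·(48/5) + (4/11)·(11/2) + (2/11)·(9/2) = 79/11.

79/11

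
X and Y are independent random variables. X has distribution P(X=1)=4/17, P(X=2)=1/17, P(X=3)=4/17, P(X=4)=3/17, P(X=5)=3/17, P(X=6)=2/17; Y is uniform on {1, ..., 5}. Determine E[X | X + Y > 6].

P(X + Y > 6) = 8/17.
Summing X·P(x,y) over outcomes with X + Y > 6 gives 182/85.
E[X | X + Y > 6] = (182/85) / (8/17) = 91/20.

91/20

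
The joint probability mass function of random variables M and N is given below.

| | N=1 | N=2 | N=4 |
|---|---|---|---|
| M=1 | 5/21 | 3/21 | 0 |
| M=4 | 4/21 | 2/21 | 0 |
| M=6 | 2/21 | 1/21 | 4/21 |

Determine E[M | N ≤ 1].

P(N ≤ 1) = 11/21.
Σ M·P over the event = 1·(5/21) + 4·(4/21) + 6·(2/21) = 11/7.
E[M | N ≤ 1] = (11/7) / (11/21) = 3.

3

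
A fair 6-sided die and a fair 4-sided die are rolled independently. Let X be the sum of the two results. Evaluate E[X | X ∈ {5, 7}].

6

P(X ∈ {5, 7}) = 1/3.
Σ over the event: 5·1/6 + 7·1/6 = 2.
E[X | X ∈ {5, 7}] = (2) / (1/3) = 6.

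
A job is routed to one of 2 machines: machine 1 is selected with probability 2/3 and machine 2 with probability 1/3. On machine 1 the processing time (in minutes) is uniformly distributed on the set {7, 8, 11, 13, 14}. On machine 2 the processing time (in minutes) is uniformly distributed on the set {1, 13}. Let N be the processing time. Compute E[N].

E[N | machine 1] = (7+8+11+13+14)/5 = 53/5.
E[N | machine 2] = (1+13)/2 = 7.
E[N] = (2/3)·(53/5) + (1/3)·(7) = 47/5.

47/5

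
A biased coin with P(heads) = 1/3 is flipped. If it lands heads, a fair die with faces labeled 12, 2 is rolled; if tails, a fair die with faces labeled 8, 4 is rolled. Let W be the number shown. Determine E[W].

19/3

E[W | heads] = (12+2)/2 = 7.
E[W | tails] = (8+4)/2 = 6.
By the law of total expectation,
E[W] = (1/3)·(7) + (2/3)·(6) = 19/3.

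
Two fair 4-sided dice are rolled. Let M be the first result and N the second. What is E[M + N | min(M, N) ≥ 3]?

Outcomes with min(M, N) ≥ 3: (3,3), (3,4), (4,3), (4,4), each with probability 1/16.
E[M + N | min(M, N) ≥ 3] = (6 + 7 + 7 + 8) / 4 = 7.

7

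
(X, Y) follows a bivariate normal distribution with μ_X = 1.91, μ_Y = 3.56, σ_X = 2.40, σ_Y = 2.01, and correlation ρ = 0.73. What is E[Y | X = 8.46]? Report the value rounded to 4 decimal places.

The regression of Y on X has slope ρ·σ_Y/σ_X and passes through (μ_X, μ_Y).
E[Y | X=8.46] = 3.56 + (0.73)·(2.01/2.40)·(8.46 − (1.91)) = 3.56 + (0.61138)·(6.55) = 7.5645.

7.5645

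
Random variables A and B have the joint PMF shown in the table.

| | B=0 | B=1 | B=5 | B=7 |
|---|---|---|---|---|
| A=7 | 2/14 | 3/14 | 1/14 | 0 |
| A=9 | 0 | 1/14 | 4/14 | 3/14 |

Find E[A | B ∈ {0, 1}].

22/3

P(B ∈ {0, 1}) = 3/7.
Σ A·P over the event = 7·(2/14) + 7·(3/14) + 9·(1/14) = 22/7.
E[A | B ∈ {0, 1}] = (22/7) / (3/7) = 22/3.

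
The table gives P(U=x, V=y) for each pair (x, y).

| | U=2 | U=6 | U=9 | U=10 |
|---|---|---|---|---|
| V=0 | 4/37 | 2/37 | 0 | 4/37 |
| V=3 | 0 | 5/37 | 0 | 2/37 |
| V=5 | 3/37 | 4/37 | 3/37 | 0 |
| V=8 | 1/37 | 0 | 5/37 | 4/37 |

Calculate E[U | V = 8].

P(V = 8) = 10/37.
Summing U·P(U=x,V=y) over the conditioning event gives 87/37.
E[U | V = 8] = (87/37) / (10/37) = 87/10.

87/10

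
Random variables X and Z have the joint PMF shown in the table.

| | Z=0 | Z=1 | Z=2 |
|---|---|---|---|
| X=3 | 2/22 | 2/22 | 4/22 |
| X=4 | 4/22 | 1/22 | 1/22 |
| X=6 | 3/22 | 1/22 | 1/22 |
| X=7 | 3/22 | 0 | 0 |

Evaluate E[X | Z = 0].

P(Z = 0) = 6/11.
Summing X·P(X=x,Z=y) over the conditioning event gives 61/22.
E[X | Z = 0] = (61/22) / (6/11) = 61/12.

61/12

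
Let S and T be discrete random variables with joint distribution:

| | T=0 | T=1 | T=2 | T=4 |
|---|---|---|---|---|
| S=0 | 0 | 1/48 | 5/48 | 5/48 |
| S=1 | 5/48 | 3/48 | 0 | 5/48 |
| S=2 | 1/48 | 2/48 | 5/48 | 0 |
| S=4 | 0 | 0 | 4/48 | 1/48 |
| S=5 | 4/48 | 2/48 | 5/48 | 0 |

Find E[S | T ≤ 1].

22/9

P(T ≤ 1) = 3/8.
Σ S·P over the event = 0·(1/48) + 1·(5/48) + 1·(3/48) + 2·(1/48) + 2·(2/48) + 5·(4/48) + 5·(2/48) = 11/12.
E[S | T ≤ 1] = (11/12) / (3/8) = 22/9.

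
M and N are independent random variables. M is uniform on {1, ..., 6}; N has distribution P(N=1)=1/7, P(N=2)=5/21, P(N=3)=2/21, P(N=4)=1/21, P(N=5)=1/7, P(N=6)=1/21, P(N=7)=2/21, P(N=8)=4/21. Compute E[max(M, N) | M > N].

P(M > N) = 23/63.
Summing max(M,N)·P(x,y) over outcomes with M > N gives 209/126.
E[max(M, N) | M > N] = (209/126) / (23/63) = 209/46.

209/46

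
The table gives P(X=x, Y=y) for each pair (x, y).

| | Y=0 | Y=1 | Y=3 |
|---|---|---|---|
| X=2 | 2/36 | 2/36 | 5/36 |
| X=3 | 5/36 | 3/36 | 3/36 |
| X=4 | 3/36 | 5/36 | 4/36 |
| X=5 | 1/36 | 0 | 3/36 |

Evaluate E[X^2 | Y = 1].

P(Y = 1) = 5/18.
Σ X^2·P over the event = 4·(2/36) + 9·(3/36) + 16·(5/36) = 115/36.
E[X^2 | Y = 1] = (115/36) / (5/18) = 23/2.

23/2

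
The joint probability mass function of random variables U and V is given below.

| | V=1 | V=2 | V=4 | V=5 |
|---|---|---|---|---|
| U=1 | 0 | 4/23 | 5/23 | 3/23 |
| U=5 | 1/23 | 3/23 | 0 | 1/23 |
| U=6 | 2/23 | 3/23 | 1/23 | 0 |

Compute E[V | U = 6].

P(U = 6) = 6/23.
Σ V·P over the event = 1·(2/23) + 2·(3/23) + 4·(1/23) = 12/23.
E[V | U = 6] = (12/23) / (6/23) = 2.

2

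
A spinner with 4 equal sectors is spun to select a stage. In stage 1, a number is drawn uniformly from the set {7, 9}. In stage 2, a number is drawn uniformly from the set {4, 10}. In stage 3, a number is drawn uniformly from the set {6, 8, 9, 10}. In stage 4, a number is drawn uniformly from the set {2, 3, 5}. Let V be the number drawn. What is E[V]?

319/48

E[V | stage 1] = (7+9)/2 = 8.
E[V | stage 2] = (4+10)/2 = 7.
E[V | stage 3] = (6+8+9+10)/4 = 33/4.
E[V | stage 4] = (2+3+5)/3 = 10/3.
By the law of total expectation,
E[V] = (1/4)·(8) + (1/4)·(7) + (1/4)·(33/4) + (1/4)·(10/3) = 319/48.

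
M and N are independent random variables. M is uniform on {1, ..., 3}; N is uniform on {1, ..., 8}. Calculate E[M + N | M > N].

Outcomes with M > N: (2,1), (3,1), (3,2), each with probability 1/24.
E[M + N | M > N] = (3 + 4 + 5) / 3 = 4.

4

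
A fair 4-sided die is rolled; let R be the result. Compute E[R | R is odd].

Given R is odd, R is equally likely to be any of {1, 3}.
E[R | R is odd] = (1 + 3) / 2 = 2.

2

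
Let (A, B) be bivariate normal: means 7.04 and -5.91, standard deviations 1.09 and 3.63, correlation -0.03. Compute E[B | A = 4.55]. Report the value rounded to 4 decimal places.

-5.6612

E[B | A=x] = μ_B + ρ(σ_B/σ_A)(x − μ_A) for jointly normal variables.
E[B | A=4.55] = -5.91 + (-0.03)·(3.63/1.09)·(4.55 − (7.04)) = -5.91 + (-0.099908)·(-2.49) = -5.6612.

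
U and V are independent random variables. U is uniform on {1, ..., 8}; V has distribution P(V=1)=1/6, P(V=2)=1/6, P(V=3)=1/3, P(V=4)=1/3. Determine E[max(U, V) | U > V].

P(U > V) = 31/48.
Summing max(U,V)·P(x,y) over outcomes with U > V gives 15/4.
E[max(U, V) | U > V] = (15/4) / (31/48) = 180/31.

180/31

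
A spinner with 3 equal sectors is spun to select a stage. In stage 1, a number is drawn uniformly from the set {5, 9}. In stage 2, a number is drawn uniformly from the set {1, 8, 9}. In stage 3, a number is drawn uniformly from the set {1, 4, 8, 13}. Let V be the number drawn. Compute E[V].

13/2

E[V | stage 1] = (5+9)/2 = 7.
E[V | stage 2] = (1+8+9)/3 = 6.
E[V | stage 3] = (1+4+8+13)/4 = 13/2.
E[V] = (1/3)·(7) + (1/3)·(6) + (1/3)·(13/2) = 13/2.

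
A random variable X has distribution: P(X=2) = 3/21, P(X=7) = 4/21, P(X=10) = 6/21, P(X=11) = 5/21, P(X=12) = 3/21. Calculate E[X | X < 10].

P(X < 10) = 1/3.
Σ over the event: 2·1/7 + 7·4/21 = 34/21.
E[X | X < 10] = (34/21) / (1/3) = 34/7.

34/7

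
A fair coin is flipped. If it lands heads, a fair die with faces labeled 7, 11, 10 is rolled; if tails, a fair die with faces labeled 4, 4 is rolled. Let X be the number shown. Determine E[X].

E[X | heads] = (7+11+10)/3 = 28/3.
E[X | tails] = (4+4)/2 = 4.
E[X] = (1/2)·(28/3) + (1/2)·(4) = 20/3.

20/3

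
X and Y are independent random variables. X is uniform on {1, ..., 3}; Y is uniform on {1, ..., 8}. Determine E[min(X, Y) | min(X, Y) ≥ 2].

P(min(X, Y) ≥ 2) = 7/12.
Summing min(X,Y)·P(x,y) over outcomes with min(X, Y) ≥ 2 gives 17/12.
E[min(X, Y) | min(X, Y) ≥ 2] = (17/12) / (7/12) = 17/7.

17/7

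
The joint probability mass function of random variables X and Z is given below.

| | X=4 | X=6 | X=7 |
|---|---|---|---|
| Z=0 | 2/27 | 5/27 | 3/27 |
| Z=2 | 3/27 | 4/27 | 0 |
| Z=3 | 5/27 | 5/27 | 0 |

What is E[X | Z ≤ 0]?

P(Z ≤ 0) = 10/27.
Summing X·P(X=x,Z=y) over the conditioning event gives 59/27.
E[X | Z ≤ 0] = (59/27) / (10/27) = 59/10.

59/10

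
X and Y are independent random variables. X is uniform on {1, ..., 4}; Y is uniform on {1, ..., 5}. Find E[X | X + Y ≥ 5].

20/7

P(X + Y ≥ 5) = 7/10.
Summing X·P(x,y) over outcomes with X + Y ≥ 5 gives 2.
E[X | X + Y ≥ 5] = (2) / (7/10) = 20/7.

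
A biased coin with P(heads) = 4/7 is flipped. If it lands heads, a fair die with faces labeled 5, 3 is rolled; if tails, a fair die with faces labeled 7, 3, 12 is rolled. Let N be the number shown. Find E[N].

38/7

E[N | heads] = (5+3)/2 = 4.
E[N | tails] = (7+3+12)/3 = 22/3.
By the law of total expectation,
E[N] = (4/7)·(4) + (3/7)·(22/3) = 38/7.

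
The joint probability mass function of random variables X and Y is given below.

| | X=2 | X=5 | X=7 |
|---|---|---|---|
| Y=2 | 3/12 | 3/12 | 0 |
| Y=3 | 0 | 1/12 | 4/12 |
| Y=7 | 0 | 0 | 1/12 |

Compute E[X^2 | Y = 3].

P(Y = 3) = 5/12.
Σ X^2·P over the event = 25·(1/12) + 49·(4/12) = 221/12.
E[X^2 | Y = 3] = (221/12) / (5/12) = 221/5.

221/5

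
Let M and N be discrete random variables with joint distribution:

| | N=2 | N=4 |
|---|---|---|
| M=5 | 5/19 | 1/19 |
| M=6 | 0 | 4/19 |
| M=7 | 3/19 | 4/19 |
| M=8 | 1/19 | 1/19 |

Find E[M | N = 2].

P(N = 2) = 9/19.
Summing M·P(M=x,N=y) over the conditioning event gives 54/19.
E[M | N = 2] = (54/19) / (9/19) = 6.

6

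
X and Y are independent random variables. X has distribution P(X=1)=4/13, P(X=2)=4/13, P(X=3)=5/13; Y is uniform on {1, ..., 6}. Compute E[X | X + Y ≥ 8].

19/7

P(X + Y ≥ 8) = 7/39.
Summing X·P(x,y) over outcomes with X + Y ≥ 8 gives 19/39.
E[X | X + Y ≥ 8] = (19/39) / (7/39) = 19/7.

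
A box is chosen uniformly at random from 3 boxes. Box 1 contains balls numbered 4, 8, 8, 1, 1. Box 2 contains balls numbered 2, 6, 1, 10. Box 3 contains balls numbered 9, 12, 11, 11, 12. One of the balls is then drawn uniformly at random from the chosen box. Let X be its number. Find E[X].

403/60

E[X | box 1] = (4+8+8+1+1)/5 = 22/5.
E[X | box 2] = (2+6+1+10)/4 = 19/4.
E[X | box 3] = (9+12+11+11+12)/5 = 11.
By the law of total expectation,
E[X] = (1/3)·(22/5) + (1/3)·(19/4) + (1/3)·(11) = 403/60.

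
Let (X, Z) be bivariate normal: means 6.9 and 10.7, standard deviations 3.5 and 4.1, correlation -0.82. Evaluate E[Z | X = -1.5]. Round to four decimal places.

For a bivariate normal, E[Z | X=x] = μ_Z + ρ·(σ_Z/σ_X)·(x − μ_X).
E[Z | X=-1.5] = 10.7 + (-0.82)·(4.1/3.5)·(-1.5 − (6.9)) = 10.7 + (-0.96057)·(-8.4) = 18.7688.

18.7688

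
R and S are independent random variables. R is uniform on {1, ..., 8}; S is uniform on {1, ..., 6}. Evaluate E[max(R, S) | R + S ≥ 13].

23/3

P(R + S ≥ 13) = 1/16.
Summing max(R,S)·P(x,y) over outcomes with R + S ≥ 13 gives 23/48.
E[max(R, S) | R + S ≥ 13] = (23/48) / (1/16) = 23/3.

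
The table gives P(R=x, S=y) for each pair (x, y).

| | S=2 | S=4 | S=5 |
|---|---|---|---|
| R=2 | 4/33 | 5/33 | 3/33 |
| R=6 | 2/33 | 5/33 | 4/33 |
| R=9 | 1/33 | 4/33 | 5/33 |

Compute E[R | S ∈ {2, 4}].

P(S ∈ {2, 4}) = 7/11.
Σ R·P over the event = 2·(4/33) + 2·(5/33) + 6·(2/33) + 6·(5/33) + 9·(1/33) + 9·(4/33) = 35/11.
E[R | S ∈ {2, 4}] = (35/11) / (7/11) = 5.

5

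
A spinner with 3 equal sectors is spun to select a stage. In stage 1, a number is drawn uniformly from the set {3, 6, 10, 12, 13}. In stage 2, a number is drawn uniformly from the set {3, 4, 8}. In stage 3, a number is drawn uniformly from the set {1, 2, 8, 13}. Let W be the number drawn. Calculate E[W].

33/5

E[W | stage 1] = (3+6+10+12+13)/5 = 44/5.
E[W | stage 2] = (3+4+8)/3 = 5.
E[W | stage 3] = (1+2+8+13)/4 = 6.
E[W] = (1/3)·(44/5) + (1/3)·(5) + (1/3)·(6) = 33/5.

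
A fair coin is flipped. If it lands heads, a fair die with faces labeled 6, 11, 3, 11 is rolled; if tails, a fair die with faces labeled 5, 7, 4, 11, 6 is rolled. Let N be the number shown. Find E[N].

287/40

E[N | heads] = (6+11+3+11)/4 = 31/4.
E[N | tails] = (5+7+4+11+6)/5 = 33/5.
By the law of total expectation,
E[N] = (1/2)·(31/4) + (1/2)·(33/5) = 287/40.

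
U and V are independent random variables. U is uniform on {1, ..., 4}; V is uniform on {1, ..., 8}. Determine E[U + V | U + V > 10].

Outcomes with U + V > 10: (3,8), (4,7), (4,8), each with probability 1/32.
E[U + V | U + V > 10] = (11 + 11 + 12) / 3 = 34/3.

34/3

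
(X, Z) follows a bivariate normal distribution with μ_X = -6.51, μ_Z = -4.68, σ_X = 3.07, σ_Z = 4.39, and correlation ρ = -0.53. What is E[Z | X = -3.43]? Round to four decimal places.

For a bivariate normal, E[Z | X=x] = μ_Z + ρ·(σ_Z/σ_X)·(x − μ_X).
E[Z | X=-3.43] = -4.68 + (-0.53)·(4.39/3.07)·(-3.43 − (-6.51)) = -4.68 + (-0.75788)·(3.08) = -7.0143.

-7.0143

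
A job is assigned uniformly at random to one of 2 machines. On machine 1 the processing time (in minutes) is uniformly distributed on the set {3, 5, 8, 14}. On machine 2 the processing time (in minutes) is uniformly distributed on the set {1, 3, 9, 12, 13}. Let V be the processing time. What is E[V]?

151/20

E[V | machine 1] = (3+5+8+14)/4 = 15/2.
E[V | machine 2] = (1+3+9+12+13)/5 = 38/5.
By the law of total expectation,
E[V] = (1/2)·(15/2) + (1/2)·(38/5) = 151/20.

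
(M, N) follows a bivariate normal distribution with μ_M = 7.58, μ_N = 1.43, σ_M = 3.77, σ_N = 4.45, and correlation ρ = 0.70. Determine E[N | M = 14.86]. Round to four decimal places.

7.4452

E[N | M=x] = μ_N + ρ(σ_N/σ_M)(x − μ_M) for jointly normal variables.
E[N | M=14.86] = 1.43 + (0.70)·(4.45/3.77)·(14.86 − (7.58)) = 1.43 + (0.82626)·(7.28) = 7.4452.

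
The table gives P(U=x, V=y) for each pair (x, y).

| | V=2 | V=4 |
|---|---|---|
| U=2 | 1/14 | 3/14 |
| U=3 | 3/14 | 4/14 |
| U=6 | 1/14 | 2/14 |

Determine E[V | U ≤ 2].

7/2

P(U ≤ 2) = 2/7.
Σ V·P over the event = 2·(1/14) + 4·(3/14) = 1.
E[V | U ≤ 2] = (1) / (2/7) = 7/2.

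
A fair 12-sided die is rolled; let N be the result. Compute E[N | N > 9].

Given N > 9, N is equally likely to be any of {10, 11, 12}.
E[N | N > 9] = (10 + 11 + 12) / 3 = 11.

11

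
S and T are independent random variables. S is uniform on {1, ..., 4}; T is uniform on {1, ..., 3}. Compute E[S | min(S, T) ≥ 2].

3

P(min(S, T) ≥ 2) = 1/2.
Summing S·P(x,y) over outcomes with min(S, T) ≥ 2 gives 3/2.
E[S | min(S, T) ≥ 2] = (3/2) / (1/2) = 3.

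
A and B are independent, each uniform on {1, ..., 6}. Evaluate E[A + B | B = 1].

9/2

P(B = 1) = 1/6.
Summing (A+B)·P(x,y) over outcomes with B = 1 gives 3/4.
E[A + B | B = 1] = (3/4) / (1/6) = 9/2.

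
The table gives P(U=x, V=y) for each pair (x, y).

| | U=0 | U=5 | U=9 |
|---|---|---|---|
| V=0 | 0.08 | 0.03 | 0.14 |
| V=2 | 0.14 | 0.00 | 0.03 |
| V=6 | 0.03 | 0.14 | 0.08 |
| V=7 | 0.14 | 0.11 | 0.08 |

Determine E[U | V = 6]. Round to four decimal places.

5.6800

P(V = 6) = 0.25.
Σ U·P over the event = 0·(0.03) + 5·(0.14) + 9·(0.08) = 1.42.
E[U | V = 6] = (1.42) / (0.25) = 5.6800.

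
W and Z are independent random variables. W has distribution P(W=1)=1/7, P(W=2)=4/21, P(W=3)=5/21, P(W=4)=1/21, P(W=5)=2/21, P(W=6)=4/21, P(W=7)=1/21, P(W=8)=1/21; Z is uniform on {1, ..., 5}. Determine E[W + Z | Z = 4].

P(Z = 4) = 1/5.
Summing (W+Z)·P(x,y) over outcomes with Z = 4 gives 163/105.
E[W + Z | Z = 4] = (163/105) / (1/5) = 163/21.

163/21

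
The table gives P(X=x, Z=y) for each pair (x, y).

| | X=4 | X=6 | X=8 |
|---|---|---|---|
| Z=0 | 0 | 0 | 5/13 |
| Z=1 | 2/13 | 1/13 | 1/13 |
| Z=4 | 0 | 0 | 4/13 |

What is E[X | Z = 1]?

11/2

P(Z = 1) = 4/13.
Σ X·P over the event = 4·(2/13) + 6·(1/13) + 8·(1/13) = 22/13.
E[X | Z = 1] = (22/13) / (4/13) = 11/2.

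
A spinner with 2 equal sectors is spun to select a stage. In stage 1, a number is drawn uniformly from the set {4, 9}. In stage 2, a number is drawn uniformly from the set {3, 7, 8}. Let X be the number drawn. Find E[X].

25/4

E[X | stage 1] = (4+9)/2 = 13/2.
E[X | stage 2] = (3+7+8)/3 = 6.
By the law of total expectation,
E[X] = (1/2)·(13/2) + (1/2)·(6) = 25/4.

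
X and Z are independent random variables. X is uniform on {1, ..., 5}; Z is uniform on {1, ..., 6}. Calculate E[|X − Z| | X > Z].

2

P(X > Z) = 1/3.
Summing |X−Z|·P(x,y) over outcomes with X > Z gives 2/3.
E[|X − Z| | X > Z] = (2/3) / (1/3) = 2.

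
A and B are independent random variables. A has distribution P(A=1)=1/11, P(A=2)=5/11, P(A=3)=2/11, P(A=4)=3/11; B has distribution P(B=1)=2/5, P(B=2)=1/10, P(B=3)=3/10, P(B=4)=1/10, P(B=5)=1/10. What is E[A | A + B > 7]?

15/4

P(A + B > 7) = 4/55.
Summing A·P(x,y) over outcomes with A + B > 7 gives 3/11.
E[A | A + B > 7] = (3/11) / (4/55) = 15/4.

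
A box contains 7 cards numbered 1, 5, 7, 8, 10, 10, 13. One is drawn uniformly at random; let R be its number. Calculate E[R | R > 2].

53/6

P(R > 2) = 6/7.
Σ over the event: 5·1/7 + 7·1/7 + 8·1/7 + 10·2/7 + 13·1/7 = 53/7.
E[R | R > 2] = (53/7) / (6/7) = 53/6.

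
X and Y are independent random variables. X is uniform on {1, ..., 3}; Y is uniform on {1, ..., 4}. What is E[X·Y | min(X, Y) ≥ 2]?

15/2

Outcomes with min(X, Y) ≥ 2: (2,2), (2,3), (2,4), (3,2), (3,3), (3,4), each with probability 1/12.
E[X·Y | min(X, Y) ≥ 2] = (4 + 6 + 8 + 6 + 9 + 12) / 6 = 15/2.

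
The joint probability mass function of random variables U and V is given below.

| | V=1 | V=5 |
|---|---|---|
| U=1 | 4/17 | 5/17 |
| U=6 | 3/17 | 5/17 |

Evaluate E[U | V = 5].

P(V = 5) = 10/17.
Σ U·P over the event = 1·(5/17) + 6·(5/17) = 35/17.
E[U | V = 5] = (35/17) / (10/17) = 7/2.

7/2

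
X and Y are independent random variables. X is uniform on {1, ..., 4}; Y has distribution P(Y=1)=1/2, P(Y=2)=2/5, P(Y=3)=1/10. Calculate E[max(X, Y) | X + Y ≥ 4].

P(X + Y ≥ 4) = 13/20.
Summing max(X,Y)·P(x,y) over outcomes with X + Y ≥ 4 gives 21/10.
E[max(X, Y) | X + Y ≥ 4] = (21/10) / (13/20) = 42/13.

42/13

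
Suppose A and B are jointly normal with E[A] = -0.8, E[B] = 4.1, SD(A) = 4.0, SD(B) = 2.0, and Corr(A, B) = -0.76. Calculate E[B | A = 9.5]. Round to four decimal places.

The regression of B on A has slope ρ·σ_B/σ_A and passes through (μ_A, μ_B).
E[B | A=9.5] = 4.1 + (-0.76)·(2.0/4.0)·(9.5 − (-0.8)) = 4.1 + (-0.38)·(10.3) = 0.1860.

0.1860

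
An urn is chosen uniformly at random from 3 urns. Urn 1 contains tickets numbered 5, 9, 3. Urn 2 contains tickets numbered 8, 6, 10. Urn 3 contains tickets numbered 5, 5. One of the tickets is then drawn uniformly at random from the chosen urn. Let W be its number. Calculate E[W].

E[W | urn 1] = (5+9+3)/3 = 17/3.
E[W | urn 2] = (8+6+10)/3 = 8.
E[W | urn 3] = (5+5)/2 = 5.
By the law of total expectation,
E[W] = (1/3)·(17/3) + (1/3)·(8) + (1/3)·(5) = 56/9.

56/9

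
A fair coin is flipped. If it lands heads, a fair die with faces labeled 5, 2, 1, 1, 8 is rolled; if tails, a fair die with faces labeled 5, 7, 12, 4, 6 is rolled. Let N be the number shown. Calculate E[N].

51/10

E[N | heads] = (5+2+1+1+8)/5 = 17/5.
E[N | tails] = (5+7+12+4+6)/5 = 34/5.
By the law of total expectation,
E[N] = (1/2)·(17/5) + (1/2)·(34/5) = 51/10.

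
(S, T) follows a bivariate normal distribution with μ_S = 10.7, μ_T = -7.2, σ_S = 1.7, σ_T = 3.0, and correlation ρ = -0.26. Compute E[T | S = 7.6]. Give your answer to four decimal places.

-5.7776

For a bivariate normal, E[T | S=x] = μ_T + ρ·(σ_T/σ_S)·(x − μ_S).
E[T | S=7.6] = -7.2 + (-0.26)·(3.0/1.7)·(7.6 − (10.7)) = -7.2 + (-0.458824)·(-3.1) = -5.7776.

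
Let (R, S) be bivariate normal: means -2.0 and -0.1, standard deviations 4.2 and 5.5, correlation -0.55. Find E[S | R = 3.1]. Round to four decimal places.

For a bivariate normal, E[S | R=x] = μ_S + ρ·(σ_S/σ_R)·(x − μ_R).
E[S | R=3.1] = -0.1 + (-0.55)·(5.5/4.2)·(3.1 − (-2.0)) = -0.1 + (-0.72024)·(5.1) = -3.7732.

-3.7732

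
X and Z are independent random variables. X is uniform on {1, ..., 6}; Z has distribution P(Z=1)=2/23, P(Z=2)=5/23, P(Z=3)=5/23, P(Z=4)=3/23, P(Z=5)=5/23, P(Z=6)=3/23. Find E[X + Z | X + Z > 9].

P(X + Z > 9) = 11/69.
Summing (X+Z)·P(x,y) over outcomes with X + Z > 9 gives 39/23.
E[X + Z | X + Z > 9] = (39/23) / (11/69) = 117/11.

117/11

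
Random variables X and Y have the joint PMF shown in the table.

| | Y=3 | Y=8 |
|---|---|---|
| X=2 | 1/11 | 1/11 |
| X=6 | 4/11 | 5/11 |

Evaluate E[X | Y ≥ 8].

P(Y ≥ 8) = 6/11.
Σ X·P over the event = 2·(1/11) + 6·(5/11) = 32/11.
E[X | Y ≥ 8] = (32/11) / (6/11) = 16/3.

16/3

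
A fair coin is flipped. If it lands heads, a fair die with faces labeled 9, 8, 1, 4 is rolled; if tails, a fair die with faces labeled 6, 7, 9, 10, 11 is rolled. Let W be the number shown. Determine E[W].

E[W | heads] = (9+8+1+4)/4 = 11/2.
E[W | tails] = (6+7+9+10+11)/5 = 43/5.
E[W] = (1/2)·(11/2) + (1/2)·(43/5) = 141/20.

141/20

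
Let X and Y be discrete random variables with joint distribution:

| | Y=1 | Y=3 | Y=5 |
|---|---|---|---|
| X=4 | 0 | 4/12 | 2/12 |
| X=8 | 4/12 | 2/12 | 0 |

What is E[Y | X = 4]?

P(X = 4) = 1/2.
Σ Y·P over the event = 3·(4/12) + 5·(2/12) = 11/6.
E[Y | X = 4] = (11/6) / (1/2) = 11/3.

11/3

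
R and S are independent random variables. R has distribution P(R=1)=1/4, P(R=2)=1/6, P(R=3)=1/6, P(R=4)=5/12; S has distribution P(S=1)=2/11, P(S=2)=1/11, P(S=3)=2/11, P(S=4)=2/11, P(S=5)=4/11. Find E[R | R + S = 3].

11/7

P(R + S = 3) = 7/132.
Summing R·P(x,y) over outcomes with R + S = 3 gives 1/12.
E[R | R + S = 3] = (1/12) / (7/132) = 11/7.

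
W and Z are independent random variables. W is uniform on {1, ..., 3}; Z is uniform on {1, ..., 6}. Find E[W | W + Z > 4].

P(W + Z > 4) = 2/3.
Summing W·P(x,y) over outcomes with W + Z > 4 gives 13/9.
E[W | W + Z > 4] = (13/9) / (2/3) = 13/6.

13/6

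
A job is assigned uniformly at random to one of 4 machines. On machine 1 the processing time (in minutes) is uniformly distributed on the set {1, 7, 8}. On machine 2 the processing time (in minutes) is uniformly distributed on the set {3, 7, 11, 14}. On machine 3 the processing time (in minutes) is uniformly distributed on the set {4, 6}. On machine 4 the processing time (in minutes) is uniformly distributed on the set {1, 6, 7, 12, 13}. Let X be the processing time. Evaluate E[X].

1613/240

E[X | machine 1] = (1+7+8)/3 = 16/3.
E[X | machine 2] = (3+7+11+14)/4 = 35/4.
E[X | machine 3] = (4+6)/2 = 5.
E[X | machine 4] = (1+6+7+12+13)/5 = 39/5.
E[X] = (1/4)·(16/3) + (1/4)·(35/4) + (1/4)·(5) + (1/4)·(39/5) = 1613/240.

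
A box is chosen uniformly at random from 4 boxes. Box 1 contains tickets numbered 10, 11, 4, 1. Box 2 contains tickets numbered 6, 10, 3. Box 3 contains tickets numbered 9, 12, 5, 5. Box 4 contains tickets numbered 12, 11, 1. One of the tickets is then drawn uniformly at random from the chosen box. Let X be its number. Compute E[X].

E[X | box 1] = (10+11+4+1)/4 = 13/2.
E[X | box 2] = (6+10+3)/3 = 19/3.
E[X | box 3] = (9+12+5+5)/4 = 31/4.
E[X | box 4] = (12+11+1)/3 = 8.
E[X] = (1/4)·(13/2) + (1/4)·(19/3) + (1/4)·(31/4) + (1/4)·(8) = 343/48.

343/48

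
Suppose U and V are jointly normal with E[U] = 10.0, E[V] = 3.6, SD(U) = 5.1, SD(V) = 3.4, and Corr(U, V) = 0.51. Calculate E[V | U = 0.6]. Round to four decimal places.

E[V | U=x] = μ_V + ρ(σ_V/σ_U)(x − μ_U) for jointly normal variables.
E[V | U=0.6] = 3.6 + (0.51)·(3.4/5.1)·(0.6 − (10.0)) = 3.6 + (0.34)·(-9.4) = 0.4040.

0.4040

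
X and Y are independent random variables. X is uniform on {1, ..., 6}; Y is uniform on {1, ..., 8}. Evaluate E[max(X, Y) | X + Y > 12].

Outcomes with X + Y > 12: (5,8), (6,7), (6,8), each with probability 1/48.
E[max(X, Y) | X + Y > 12] = (8 + 7 + 8) / 3 = 23/3.

23/3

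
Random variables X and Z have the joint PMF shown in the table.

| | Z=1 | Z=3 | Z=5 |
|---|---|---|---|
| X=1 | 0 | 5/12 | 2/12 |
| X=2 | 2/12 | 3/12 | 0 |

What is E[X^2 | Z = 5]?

P(Z = 5) = 1/6.
Σ X^2·P over the event = 1·(2/12) = 1/6.
E[X^2 | Z = 5] = (1/6) / (1/6) = 1.

1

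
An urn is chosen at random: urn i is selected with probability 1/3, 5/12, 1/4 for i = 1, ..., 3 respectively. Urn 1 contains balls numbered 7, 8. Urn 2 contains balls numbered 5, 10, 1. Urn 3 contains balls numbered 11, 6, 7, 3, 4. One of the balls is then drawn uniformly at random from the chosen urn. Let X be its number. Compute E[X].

1129/180

E[X | urn 1] = (7+8)/2 = 15/2.
E[X | urn 2] = (5+10+1)/3 = 16/3.
E[X | urn 3] = (11+6+7+3+4)/5 = 31/5.
E[X] = (1/3)·(15/2) + (5/12)·(16/3) + (1/4)·(31/5) = 1129/180.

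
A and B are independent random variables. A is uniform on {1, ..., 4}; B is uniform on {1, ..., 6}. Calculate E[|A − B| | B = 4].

P(B = 4) = 1/6.
Summing |A−B|·P(x,y) over outcomes with B = 4 gives 1/4.
E[|A − B| | B = 4] = (1/4) / (1/6) = 3/2.

3/2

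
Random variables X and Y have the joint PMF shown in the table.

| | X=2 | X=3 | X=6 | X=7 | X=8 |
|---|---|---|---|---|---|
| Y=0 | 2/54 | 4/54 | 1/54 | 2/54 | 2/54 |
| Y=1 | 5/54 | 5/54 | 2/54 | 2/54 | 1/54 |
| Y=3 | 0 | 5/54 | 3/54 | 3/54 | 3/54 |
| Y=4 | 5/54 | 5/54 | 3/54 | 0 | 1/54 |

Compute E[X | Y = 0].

P(Y = 0) = 11/54.
Summing X·P(X=x,Y=y) over the conditioning event gives 26/27.
E[X | Y = 0] = (26/27) / (11/54) = 52/11.

52/11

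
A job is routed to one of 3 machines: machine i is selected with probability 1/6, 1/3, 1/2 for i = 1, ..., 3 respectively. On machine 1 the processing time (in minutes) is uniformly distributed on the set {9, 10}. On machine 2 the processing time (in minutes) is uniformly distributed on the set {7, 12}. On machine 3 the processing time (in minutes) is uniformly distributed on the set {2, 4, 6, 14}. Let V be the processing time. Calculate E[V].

E[V | machine 1] = (9+10)/2 = 19/2.
E[V | machine 2] = (7+12)/2 = 19/2.
E[V | machine 3] = (2+4+6+14)/4 = 13/2.
By the law of total expectation,
E[V] = (1/6)·(19/2) + (1/3)·(19/2) + (1/2)·(13/2) = 8.

8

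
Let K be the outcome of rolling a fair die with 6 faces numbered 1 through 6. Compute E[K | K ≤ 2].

3/2

Given K ≤ 2, K is equally likely to be any of {1, 2}.
E[K | K ≤ 2] = (1 + 2) / 2 = 3/2.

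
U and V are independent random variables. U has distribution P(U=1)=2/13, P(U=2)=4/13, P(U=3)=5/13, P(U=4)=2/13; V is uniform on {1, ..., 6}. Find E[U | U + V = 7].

33/13

P(U + V = 7) = 1/6.
Summing U·P(x,y) over outcomes with U + V = 7 gives 11/26.
E[U | U + V = 7] = (11/26) / (1/6) = 33/13.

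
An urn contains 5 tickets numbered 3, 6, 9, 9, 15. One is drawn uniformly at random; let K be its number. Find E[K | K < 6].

3

P(K < 6) = 1/5.
Σ over the event: 3·1/5 = 3/5.
E[K | K < 6] = (3/5) / (1/5) = 3.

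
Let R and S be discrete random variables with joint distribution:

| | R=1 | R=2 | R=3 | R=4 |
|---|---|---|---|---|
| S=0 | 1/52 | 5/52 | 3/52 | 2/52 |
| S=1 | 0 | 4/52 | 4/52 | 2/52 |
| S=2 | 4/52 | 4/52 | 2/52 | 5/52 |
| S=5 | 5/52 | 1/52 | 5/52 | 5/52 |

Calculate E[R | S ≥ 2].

P(S ≥ 2) = 31/52.
Summing R·P(R=x,S=y) over the conditioning event gives 20/13.
E[R | S ≥ 2] = (20/13) / (31/52) = 80/31.

80/31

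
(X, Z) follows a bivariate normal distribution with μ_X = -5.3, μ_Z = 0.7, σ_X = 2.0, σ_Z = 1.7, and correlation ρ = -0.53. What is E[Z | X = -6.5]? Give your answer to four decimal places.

For a bivariate normal, E[Z | X=x] = μ_Z + ρ·(σ_Z/σ_X)·(x − μ_X).
E[Z | X=-6.5] = 0.7 + (-0.53)·(1.7/2.0)·(-6.5 − (-5.3)) = 0.7 + (-0.4505)·(-1.2) = 1.2406.

1.2406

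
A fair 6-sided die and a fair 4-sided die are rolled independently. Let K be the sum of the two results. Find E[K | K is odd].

P(K is odd) = 1/2.
Σ over the event: 3·1/12 + 5·1/6 + 7·1/6 + 9·1/12 = 3.
E[K | K is odd] = (3) / (1/2) = 6.

6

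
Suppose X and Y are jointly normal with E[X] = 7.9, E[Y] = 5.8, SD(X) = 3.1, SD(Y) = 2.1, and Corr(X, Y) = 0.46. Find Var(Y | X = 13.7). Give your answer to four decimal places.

3.4768

The conditional variance in a bivariate normal is σ_Y²(1 − ρ²), independent of x.
Var(Y | X=13.7) = (2.1)²·(1 − (0.46)²) = 4.41·0.7884 = 3.4768.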